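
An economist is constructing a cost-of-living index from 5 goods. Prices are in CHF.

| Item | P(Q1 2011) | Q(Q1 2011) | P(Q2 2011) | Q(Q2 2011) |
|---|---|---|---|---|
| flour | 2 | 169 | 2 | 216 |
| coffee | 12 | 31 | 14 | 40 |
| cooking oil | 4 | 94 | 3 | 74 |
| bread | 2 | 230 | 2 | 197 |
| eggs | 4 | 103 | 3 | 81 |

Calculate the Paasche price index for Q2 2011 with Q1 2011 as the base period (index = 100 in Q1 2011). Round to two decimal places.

96.11

Paasche price index uses current-period quantities as weights.
ΣP(Q2 2011)·Q(Q2 2011) = 2×216 + 14×40 + 3×74 + 2×197 + 3×81 = 432 + 560 + 222 + 394 + 243 = 1851
ΣP(Q1 2011)·Q(Q2 2011) = 2×216 + 12×40 + 4×74 + 2×197 + 4×81 = 432 + 480 + 296 + 394 + 324 = 1926
Index = 1851 / 1926 × 100 = 96.1059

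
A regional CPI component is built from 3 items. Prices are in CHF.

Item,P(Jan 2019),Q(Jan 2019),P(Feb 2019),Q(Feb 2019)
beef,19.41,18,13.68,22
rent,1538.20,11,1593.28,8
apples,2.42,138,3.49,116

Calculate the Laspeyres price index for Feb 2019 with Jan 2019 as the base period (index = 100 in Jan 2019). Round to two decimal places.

103.69

Laspeyres price index uses base-period quantities as weights.
ΣP(Feb 2019)·Q(Jan 2019) = 13.68×18 + 1593.28×11 + 3.49×138 = 246.24 + 17526.08 + 481.62 = 18253.94
ΣP(Jan 2019)·Q(Jan 2019) = 19.41×18 + 1538.20×11 + 2.42×138 = 349.38 + 16920.2 + 333.96 = 17603.54
Index = 18253.94 / 17603.54 × 100 = 103.6947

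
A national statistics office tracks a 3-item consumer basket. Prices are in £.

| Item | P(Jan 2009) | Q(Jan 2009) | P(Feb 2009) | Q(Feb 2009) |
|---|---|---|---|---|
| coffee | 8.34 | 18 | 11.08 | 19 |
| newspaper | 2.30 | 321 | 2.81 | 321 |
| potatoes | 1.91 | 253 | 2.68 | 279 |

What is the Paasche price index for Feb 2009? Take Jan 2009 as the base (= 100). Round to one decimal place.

130.1

Paasche price index uses current-period quantities as weights.
ΣP(Feb 2009)·Q(Feb 2009) = 11.08×19 + 2.81×321 + 2.68×279 = 210.52 + 902.01 + 747.72 = 1860.25
ΣP(Jan 2009)·Q(Feb 2009) = 8.34×19 + 2.30×321 + 1.91×279 = 158.46 + 738.3 + 532.89 = 1429.65
Index = 1860.25 / 1429.65 × 100 = 130.1193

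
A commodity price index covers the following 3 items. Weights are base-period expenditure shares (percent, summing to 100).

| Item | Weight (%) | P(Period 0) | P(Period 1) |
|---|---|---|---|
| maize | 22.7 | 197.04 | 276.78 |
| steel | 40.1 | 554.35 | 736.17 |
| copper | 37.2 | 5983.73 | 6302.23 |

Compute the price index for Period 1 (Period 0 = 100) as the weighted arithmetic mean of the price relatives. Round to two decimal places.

124.32

maize: 22.7 × (276.78/197.04) = 22.7 × 1.404689 = 31.8864
steel: 40.1 × (736.17/554.35) = 40.1 × 1.327988 = 53.2523
copper: 37.2 × (6302.23/5983.73) = 37.2 × 1.053228 = 39.1801
Index = Σ wᵢ·(p₁ᵢ/p₀ᵢ) = 31.8864 + 53.2523 + 39.1801 = 124.3188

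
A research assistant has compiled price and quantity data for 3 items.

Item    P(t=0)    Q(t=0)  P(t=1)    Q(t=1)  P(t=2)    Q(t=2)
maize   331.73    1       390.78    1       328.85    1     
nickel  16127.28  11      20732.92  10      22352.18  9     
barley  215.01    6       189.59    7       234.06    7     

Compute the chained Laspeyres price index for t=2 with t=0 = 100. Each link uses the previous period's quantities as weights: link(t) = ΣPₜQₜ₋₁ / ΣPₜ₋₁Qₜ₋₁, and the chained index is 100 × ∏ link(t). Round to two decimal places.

138.33

Link t=0→t=1:
ΣP(t=1)Q(t=0) = 390.78×1 + 20732.92×11 + 189.59×6 = 390.78 + 228062.12 + 1137.54 = 229590.44
ΣP(t=0)Q(t=0) = 331.73×1 + 16127.28×11 + 215.01×6 = 331.73 + 177400.08 + 1290.06 = 179021.87
link = 229590.44/179021.87 = 1.282471
Link t=1→t=2:
ΣP(t=2)Q(t=1) = 328.85×1 + 22352.18×10 + 234.06×7 = 328.85 + 223521.8 + 1638.42 = 225489.07
ΣP(t=1)Q(t=1) = 390.78×1 + 20732.92×10 + 189.59×7 = 390.78 + 207329.2 + 1327.13 = 209047.11
link = 225489.07/209047.11 = 1.078652
Chained index = 100 × 1.282471 × 1.078652 = 138.3340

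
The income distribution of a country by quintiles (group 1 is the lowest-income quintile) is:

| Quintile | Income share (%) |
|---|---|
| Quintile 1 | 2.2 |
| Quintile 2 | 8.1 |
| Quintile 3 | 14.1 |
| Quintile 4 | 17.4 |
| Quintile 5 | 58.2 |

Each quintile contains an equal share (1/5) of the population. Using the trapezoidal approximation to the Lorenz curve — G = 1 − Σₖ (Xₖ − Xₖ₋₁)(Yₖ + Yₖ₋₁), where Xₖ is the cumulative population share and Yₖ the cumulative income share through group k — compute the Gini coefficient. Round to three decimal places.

Cumulative income shares Yₖ: 0.0220, 0.1030, 0.2440, 0.4180, 1.0000
Σ (Xₖ−Xₖ₋₁)(Yₖ+Yₖ₋₁) = (1/5)(0.0220+0.0000) + (1/5)(0.1030+0.0220) + (1/5)(0.2440+0.1030) + (1/5)(0.4180+0.2440) + (1/5)(1.0000+0.4180)
  = 0.0044 + 0.0250 + 0.0694 + 0.1324 + 0.2836 = 0.5148
G = 1 − 0.5148 = 0.4852

0.485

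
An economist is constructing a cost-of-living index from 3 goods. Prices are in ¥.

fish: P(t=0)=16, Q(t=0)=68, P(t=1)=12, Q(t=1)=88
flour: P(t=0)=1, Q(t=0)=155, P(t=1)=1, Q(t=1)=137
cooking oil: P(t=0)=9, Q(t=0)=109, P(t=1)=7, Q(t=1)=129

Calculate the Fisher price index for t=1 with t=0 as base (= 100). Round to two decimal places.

77.71

Laspeyres component (base-period weights):
ΣP(t=1)Q(t=0) = 12×68 + 1×155 + 7×109 = 816 + 155 + 763 = 1734
ΣP(t=0)Q(t=0) = 16×68 + 1×155 + 9×109 = 1088 + 155 + 981 = 2224
L = 1734 / 2224 × 100 = 77.9676
Paasche component (current-period weights):
ΣP(t=1)Q(t=1) = 12×88 + 1×137 + 7×129 = 1056 + 137 + 903 = 2096
ΣP(t=0)Q(t=1) = 16×88 + 1×137 + 9×129 = 1408 + 137 + 1161 = 2706
P = 2096 / 2706 × 100 = 77.4575
Fisher = √(L × P) = √(77.9676 × 77.4575) = 77.7121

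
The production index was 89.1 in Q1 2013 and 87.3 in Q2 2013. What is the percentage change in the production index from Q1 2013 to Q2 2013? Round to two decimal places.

Change = (87.3 − 89.1) / 89.1 × 100
       = -1.8 / 89.1 × 100 = -2.0202%

-2.02%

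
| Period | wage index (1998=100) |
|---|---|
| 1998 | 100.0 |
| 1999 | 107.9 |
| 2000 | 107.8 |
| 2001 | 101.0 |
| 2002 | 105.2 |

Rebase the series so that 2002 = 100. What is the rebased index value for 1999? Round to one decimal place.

102.6

Rebased(1999) = 107.9 / 105.2 × 100 = 102.5665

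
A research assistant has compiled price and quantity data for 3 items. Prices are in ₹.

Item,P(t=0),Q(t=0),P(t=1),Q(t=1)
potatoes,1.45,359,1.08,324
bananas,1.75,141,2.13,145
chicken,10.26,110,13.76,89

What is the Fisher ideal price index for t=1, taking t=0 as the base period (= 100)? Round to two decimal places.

115.60

Laspeyres component (base-period weights):
ΣP(t=1)Q(t=0) = 1.08×359 + 2.13×141 + 13.76×110 = 387.72 + 300.33 + 1513.6 = 2201.65
ΣP(t=0)Q(t=0) = 1.45×359 + 1.75×141 + 10.26×110 = 520.55 + 246.75 + 1128.6 = 1895.9
L = 2201.65 / 1895.9 × 100 = 116.1269
Paasche component (current-period weights):
ΣP(t=1)Q(t=1) = 1.08×324 + 2.13×145 + 13.76×89 = 349.92 + 308.85 + 1224.64 = 1883.41
ΣP(t=0)Q(t=1) = 1.45×324 + 1.75×145 + 10.26×89 = 469.8 + 253.75 + 913.14 = 1636.69
P = 1883.41 / 1636.69 × 100 = 115.0743
Fisher = √(L × P) = √(116.1269 × 115.0743) = 115.5994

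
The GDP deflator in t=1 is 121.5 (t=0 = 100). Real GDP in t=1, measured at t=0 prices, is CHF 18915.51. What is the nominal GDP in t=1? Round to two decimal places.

22982.34

Nominal = Real × (Index/100) = 18915.51 × (121.5/100)
        = 18915.51 × 1.215 = 22982.3446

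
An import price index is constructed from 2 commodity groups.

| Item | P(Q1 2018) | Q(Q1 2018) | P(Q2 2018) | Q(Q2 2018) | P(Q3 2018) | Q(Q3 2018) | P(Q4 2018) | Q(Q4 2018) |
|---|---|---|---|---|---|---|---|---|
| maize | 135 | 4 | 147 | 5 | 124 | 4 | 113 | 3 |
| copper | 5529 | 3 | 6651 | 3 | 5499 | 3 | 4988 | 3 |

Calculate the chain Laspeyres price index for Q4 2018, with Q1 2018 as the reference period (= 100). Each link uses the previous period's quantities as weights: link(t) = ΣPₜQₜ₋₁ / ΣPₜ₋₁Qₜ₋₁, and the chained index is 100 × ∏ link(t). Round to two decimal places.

Link Q1 2018→Q2 2018:
ΣP(Q2 2018)Q(Q1 2018) = 147×4 + 6651×3 = 588 + 19953 = 20541
ΣP(Q1 2018)Q(Q1 2018) = 135×4 + 5529×3 = 540 + 16587 = 17127
link = 20541/17127 = 1.199334
Link Q2 2018→Q3 2018:
ΣP(Q3 2018)Q(Q2 2018) = 124×5 + 5499×3 = 620 + 16497 = 17117
ΣP(Q2 2018)Q(Q2 2018) = 147×5 + 6651×3 = 735 + 19953 = 20688
link = 17117/20688 = 0.827388
Link Q3 2018→Q4 2018:
ΣP(Q4 2018)Q(Q3 2018) = 113×4 + 4988×3 = 452 + 14964 = 15416
ΣP(Q3 2018)Q(Q3 2018) = 124×4 + 5499×3 = 496 + 16497 = 16993
link = 15416/16993 = 0.907197
Chained index = 100 × 1.199334 × 0.827388 × 0.907197 = 90.0225

90.02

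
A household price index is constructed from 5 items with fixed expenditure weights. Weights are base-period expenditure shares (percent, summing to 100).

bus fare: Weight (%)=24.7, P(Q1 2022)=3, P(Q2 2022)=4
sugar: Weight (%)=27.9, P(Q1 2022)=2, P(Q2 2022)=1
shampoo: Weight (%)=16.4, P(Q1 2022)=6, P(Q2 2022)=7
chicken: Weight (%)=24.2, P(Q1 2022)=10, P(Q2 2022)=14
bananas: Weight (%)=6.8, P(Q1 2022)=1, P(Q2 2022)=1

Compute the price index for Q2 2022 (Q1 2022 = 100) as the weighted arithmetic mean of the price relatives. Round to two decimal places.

bus fare: 24.7 × (4/3) = 24.7 × 1.333333 = 32.9333
sugar: 27.9 × (1/2) = 27.9 × 0.500000 = 13.9500
shampoo: 16.4 × (7/6) = 16.4 × 1.166667 = 19.1333
chicken: 24.2 × (14/10) = 24.2 × 1.400000 = 33.8800
bananas: 6.8 × (1/1) = 6.8 × 1.000000 = 6.8000
Index = Σ wᵢ·(p₁ᵢ/p₀ᵢ) = 32.9333 + 13.9500 + 19.1333 + 33.8800 + 6.8000 = 106.6967

106.70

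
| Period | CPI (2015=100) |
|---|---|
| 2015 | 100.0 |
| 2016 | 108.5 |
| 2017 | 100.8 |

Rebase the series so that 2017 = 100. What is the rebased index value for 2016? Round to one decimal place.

107.6

Rebased(2016) = 108.5 / 100.8 × 100 = 107.6389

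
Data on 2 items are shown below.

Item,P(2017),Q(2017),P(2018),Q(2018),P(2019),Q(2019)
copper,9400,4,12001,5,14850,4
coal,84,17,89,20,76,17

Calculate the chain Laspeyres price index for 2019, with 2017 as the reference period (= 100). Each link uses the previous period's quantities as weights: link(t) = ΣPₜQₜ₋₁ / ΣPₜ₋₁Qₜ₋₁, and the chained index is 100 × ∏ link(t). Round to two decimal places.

Link 2017→2018:
ΣP(2018)Q(2017) = 12001×4 + 89×17 = 48004 + 1513 = 49517
ΣP(2017)Q(2017) = 9400×4 + 84×17 = 37600 + 1428 = 39028
link = 49517/39028 = 1.268756
Link 2018→2019:
ΣP(2019)Q(2018) = 14850×5 + 76×20 = 74250 + 1520 = 75770
ΣP(2018)Q(2018) = 12001×5 + 89×20 = 60005 + 1780 = 61785
link = 75770/61785 = 1.226349
Chained index = 100 × 1.268756 × 1.226349 = 155.5938

155.59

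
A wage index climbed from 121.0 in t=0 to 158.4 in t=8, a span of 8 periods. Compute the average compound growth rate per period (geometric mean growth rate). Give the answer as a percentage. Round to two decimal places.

3.42%

Growth factor = (158.4/121.0)^(1/8) = (1.309091)^(1/8) = 1.034240
Growth rate = 1.034240 − 1 = 0.034240 = 3.4240%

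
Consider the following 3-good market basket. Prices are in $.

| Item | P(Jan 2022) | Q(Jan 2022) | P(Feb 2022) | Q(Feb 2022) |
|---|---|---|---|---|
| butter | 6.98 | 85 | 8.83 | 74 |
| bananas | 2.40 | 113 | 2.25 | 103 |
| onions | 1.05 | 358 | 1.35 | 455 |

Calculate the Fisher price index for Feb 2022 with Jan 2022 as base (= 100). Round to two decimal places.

Laspeyres component (base-period weights):
ΣP(Feb 2022)Q(Jan 2022) = 8.83×85 + 2.25×113 + 1.35×358 = 750.55 + 254.25 + 483.3 = 1488.1
ΣP(Jan 2022)Q(Jan 2022) = 6.98×85 + 2.40×113 + 1.05×358 = 593.3 + 271.2 + 375.9 = 1240.4
L = 1488.1 / 1240.4 × 100 = 119.9694
Paasche component (current-period weights):
ΣP(Feb 2022)Q(Feb 2022) = 8.83×74 + 2.25×103 + 1.35×455 = 653.42 + 231.75 + 614.25 = 1499.42
ΣP(Jan 2022)Q(Feb 2022) = 6.98×74 + 2.40×103 + 1.05×455 = 516.52 + 247.2 + 477.75 = 1241.47
P = 1499.42 / 1241.47 × 100 = 120.7778
Fisher = √(L × P) = √(119.9694 × 120.7778) = 120.3729

120.37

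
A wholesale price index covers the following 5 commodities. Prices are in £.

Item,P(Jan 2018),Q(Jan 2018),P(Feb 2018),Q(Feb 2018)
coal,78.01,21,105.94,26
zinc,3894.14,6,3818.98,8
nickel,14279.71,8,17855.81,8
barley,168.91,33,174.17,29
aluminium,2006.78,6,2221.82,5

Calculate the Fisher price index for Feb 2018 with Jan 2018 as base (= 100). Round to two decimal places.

118.86

Laspeyres component (base-period weights):
ΣP(Feb 2018)Q(Jan 2018) = 105.94×21 + 3818.98×6 + 17855.81×8 + 174.17×33 + 2221.82×6 = 2224.74 + 22913.88 + 142846.48 + 5747.61 + 13330.92 = 187063.63
ΣP(Jan 2018)Q(Jan 2018) = 78.01×21 + 3894.14×6 + 14279.71×8 + 168.91×33 + 2006.78×6 = 1638.21 + 23364.84 + 114237.68 + 5574.03 + 12040.68 = 156855.44
L = 187063.63 / 156855.44 × 100 = 119.2586
Paasche component (current-period weights):
ΣP(Feb 2018)Q(Feb 2018) = 105.94×26 + 3818.98×8 + 17855.81×8 + 174.17×29 + 2221.82×5 = 2754.44 + 30551.84 + 142846.48 + 5050.93 + 11109.1 = 192312.79
ΣP(Jan 2018)Q(Feb 2018) = 78.01×26 + 3894.14×8 + 14279.71×8 + 168.91×29 + 2006.78×5 = 2028.26 + 31153.12 + 114237.68 + 4898.39 + 10033.9 = 162351.35
P = 192312.79 / 162351.35 × 100 = 118.4547
Fisher = √(L × P) = √(119.2586 × 118.4547) = 118.8560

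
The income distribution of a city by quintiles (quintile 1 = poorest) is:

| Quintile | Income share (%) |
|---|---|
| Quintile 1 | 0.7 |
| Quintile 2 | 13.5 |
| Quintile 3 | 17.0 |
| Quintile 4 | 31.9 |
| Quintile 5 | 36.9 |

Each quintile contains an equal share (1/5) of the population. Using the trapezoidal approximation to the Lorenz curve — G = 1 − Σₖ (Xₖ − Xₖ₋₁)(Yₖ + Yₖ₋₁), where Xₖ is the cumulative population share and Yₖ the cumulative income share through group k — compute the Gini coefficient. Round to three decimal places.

Cumulative income shares Yₖ: 0.0070, 0.1420, 0.3120, 0.6310, 1.0000
Σ (Xₖ−Xₖ₋₁)(Yₖ+Yₖ₋₁) = (1/5)(0.0070+0.0000) + (1/5)(0.1420+0.0070) + (1/5)(0.3120+0.1420) + (1/5)(0.6310+0.3120) + (1/5)(1.0000+0.6310)
  = 0.0014 + 0.0298 + 0.0908 + 0.1886 + 0.3262 = 0.6368
G = 1 − 0.6368 = 0.3632

0.363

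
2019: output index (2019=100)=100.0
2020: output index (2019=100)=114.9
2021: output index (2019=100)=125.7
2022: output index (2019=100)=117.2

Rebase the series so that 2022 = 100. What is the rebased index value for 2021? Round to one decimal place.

Rebased(2021) = 125.7 / 117.2 × 100 = 107.2526

107.3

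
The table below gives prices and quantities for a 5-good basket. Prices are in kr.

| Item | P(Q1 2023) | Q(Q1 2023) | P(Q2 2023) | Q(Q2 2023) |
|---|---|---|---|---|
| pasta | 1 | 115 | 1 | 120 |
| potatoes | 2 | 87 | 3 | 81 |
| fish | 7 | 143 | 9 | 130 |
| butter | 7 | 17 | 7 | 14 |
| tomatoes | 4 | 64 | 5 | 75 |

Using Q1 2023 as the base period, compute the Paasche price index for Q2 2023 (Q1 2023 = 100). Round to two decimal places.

Paasche price index uses current-period quantities as weights.
ΣP(Q2 2023)·Q(Q2 2023) = 1×120 + 3×81 + 9×130 + 7×14 + 5×75 = 120 + 243 + 1170 + 98 + 375 = 2006
ΣP(Q1 2023)·Q(Q2 2023) = 1×120 + 2×81 + 7×130 + 7×14 + 4×75 = 120 + 162 + 910 + 98 + 300 = 1590
Index = 2006 / 1590 × 100 = 126.1635

126.16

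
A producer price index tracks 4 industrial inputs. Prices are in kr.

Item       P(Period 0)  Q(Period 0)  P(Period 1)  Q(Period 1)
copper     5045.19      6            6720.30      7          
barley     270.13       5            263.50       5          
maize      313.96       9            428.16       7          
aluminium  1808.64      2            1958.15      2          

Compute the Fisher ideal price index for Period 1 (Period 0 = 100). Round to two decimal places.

Laspeyres component (base-period weights):
ΣP(Period 1)Q(Period 0) = 6720.30×6 + 263.50×5 + 428.16×9 + 1958.15×2 = 40321.8 + 1317.5 + 3853.44 + 3916.3 = 49409.04
ΣP(Period 0)Q(Period 0) = 5045.19×6 + 270.13×5 + 313.96×9 + 1808.64×2 = 30271.14 + 1350.65 + 2825.64 + 3617.28 = 38064.71
L = 49409.04 / 38064.71 × 100 = 129.8027
Paasche component (current-period weights):
ΣP(Period 1)Q(Period 1) = 6720.30×7 + 263.50×5 + 428.16×7 + 1958.15×2 = 47042.1 + 1317.5 + 2997.12 + 3916.3 = 55273.02
ΣP(Period 0)Q(Period 1) = 5045.19×7 + 270.13×5 + 313.96×7 + 1808.64×2 = 35316.33 + 1350.65 + 2197.72 + 3617.28 = 42481.98
P = 55273.02 / 42481.98 × 100 = 130.1093
Fisher = √(L × P) = √(129.8027 × 130.1093) = 129.9559

129.96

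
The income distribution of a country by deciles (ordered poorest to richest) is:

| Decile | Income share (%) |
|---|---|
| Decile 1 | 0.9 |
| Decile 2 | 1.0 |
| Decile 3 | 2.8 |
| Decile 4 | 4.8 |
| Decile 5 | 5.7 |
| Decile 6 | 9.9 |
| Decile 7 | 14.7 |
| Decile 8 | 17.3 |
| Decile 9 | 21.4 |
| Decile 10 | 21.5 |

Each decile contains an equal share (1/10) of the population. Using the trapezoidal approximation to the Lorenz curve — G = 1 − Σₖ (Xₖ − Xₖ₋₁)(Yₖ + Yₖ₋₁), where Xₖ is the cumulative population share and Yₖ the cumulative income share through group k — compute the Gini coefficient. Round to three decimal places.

0.435

Cumulative income shares Yₖ: 0.0090, 0.0190, 0.0470, 0.0950, 0.1520, 0.2510, 0.3980, 0.5710, 0.7850, 1.0000
Σ (Xₖ−Xₖ₋₁)(Yₖ+Yₖ₋₁) = (1/10)(0.0090+0.0000) + (1/10)(0.0190+0.0090) + (1/10)(0.0470+0.0190) + (1/10)(0.0950+0.0470) + (1/10)(0.1520+0.0950) + (1/10)(0.2510+0.1520) + (1/10)(0.3980+0.2510) + (1/10)(0.5710+0.3980) + (1/10)(0.7850+0.5710) + (1/10)(1.0000+0.7850)
  = 0.0009 + 0.0028 + 0.0066 + 0.0142 + 0.0247 + 0.0403 + 0.0649 + 0.0969 + 0.1356 + 0.1785 = 0.5654
G = 1 − 0.5654 = 0.4346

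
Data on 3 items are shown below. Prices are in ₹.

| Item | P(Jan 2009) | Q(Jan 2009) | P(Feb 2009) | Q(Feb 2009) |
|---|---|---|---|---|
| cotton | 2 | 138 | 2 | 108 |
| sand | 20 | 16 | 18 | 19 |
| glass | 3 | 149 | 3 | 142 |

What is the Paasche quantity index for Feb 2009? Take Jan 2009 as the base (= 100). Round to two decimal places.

Paasche quantity index uses current-period prices as weights.
ΣP(Feb 2009)·Q(Feb 2009) = 2×108 + 18×19 + 3×142 = 216 + 342 + 426 = 984
ΣP(Feb 2009)·Q(Jan 2009) = 2×138 + 18×16 + 3×149 = 276 + 288 + 447 = 1011
Index = 984 / 1011 × 100 = 97.3294

97.33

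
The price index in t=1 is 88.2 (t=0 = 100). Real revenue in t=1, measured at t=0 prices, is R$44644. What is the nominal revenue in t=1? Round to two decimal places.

39376.01

Nominal = Real × (Index/100) = 44644 × (88.2/100)
        = 44644 × 0.882 = 39376.0080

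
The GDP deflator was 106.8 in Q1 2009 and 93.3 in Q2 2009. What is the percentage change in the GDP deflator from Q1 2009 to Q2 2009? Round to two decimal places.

Change = (93.3 − 106.8) / 106.8 × 100
       = -13.5 / 106.8 × 100 = -12.6404%

-12.64%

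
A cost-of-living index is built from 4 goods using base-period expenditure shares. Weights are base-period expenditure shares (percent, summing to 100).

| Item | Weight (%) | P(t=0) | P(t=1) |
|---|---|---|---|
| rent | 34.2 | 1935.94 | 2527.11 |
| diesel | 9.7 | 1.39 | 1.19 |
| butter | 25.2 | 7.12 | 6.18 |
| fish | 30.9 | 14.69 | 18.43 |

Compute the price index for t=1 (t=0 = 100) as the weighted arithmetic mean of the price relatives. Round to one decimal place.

rent: 34.2 × (2527.11/1935.94) = 34.2 × 1.305366 = 44.6435
diesel: 9.7 × (1.19/1.39) = 9.7 × 0.856115 = 8.3043
butter: 25.2 × (6.18/7.12) = 25.2 × 0.867978 = 21.8730
fish: 30.9 × (18.43/14.69) = 30.9 × 1.254595 = 38.7670
Index = Σ wᵢ·(p₁ᵢ/p₀ᵢ) = 44.6435 + 8.3043 + 21.8730 + 38.7670 = 113.5878

113.6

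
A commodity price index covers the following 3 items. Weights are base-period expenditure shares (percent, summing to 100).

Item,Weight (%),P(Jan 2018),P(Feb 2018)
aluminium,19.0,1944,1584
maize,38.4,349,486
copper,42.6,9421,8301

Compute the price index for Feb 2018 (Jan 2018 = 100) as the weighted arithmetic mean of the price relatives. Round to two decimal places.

aluminium: 19.0 × (1584/1944) = 19.0 × 0.814815 = 15.4815
maize: 38.4 × (486/349) = 38.4 × 1.392550 = 53.4739
copper: 42.6 × (8301/9421) = 42.6 × 0.881117 = 37.5356
Index = Σ wᵢ·(p₁ᵢ/p₀ᵢ) = 15.4815 + 53.4739 + 37.5356 = 106.4910

106.49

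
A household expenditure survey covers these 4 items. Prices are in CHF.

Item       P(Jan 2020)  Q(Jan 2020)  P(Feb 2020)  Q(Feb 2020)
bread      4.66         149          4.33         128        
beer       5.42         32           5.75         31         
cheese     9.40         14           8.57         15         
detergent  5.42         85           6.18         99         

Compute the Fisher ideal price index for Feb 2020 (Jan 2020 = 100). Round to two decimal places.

Laspeyres component (base-period weights):
ΣP(Feb 2020)Q(Jan 2020) = 4.33×149 + 5.75×32 + 8.57×14 + 6.18×85 = 645.17 + 184 + 119.98 + 525.3 = 1474.45
ΣP(Jan 2020)Q(Jan 2020) = 4.66×149 + 5.42×32 + 9.40×14 + 5.42×85 = 694.34 + 173.44 + 131.6 + 460.7 = 1460.08
L = 1474.45 / 1460.08 × 100 = 100.9842
Paasche component (current-period weights):
ΣP(Feb 2020)Q(Feb 2020) = 4.33×128 + 5.75×31 + 8.57×15 + 6.18×99 = 554.24 + 178.25 + 128.55 + 611.82 = 1472.86
ΣP(Jan 2020)Q(Feb 2020) = 4.66×128 + 5.42×31 + 9.40×15 + 5.42×99 = 596.48 + 168.02 + 141 + 536.58 = 1442.08
P = 1472.86 / 1442.08 × 100 = 102.1344
Fisher = √(L × P) = √(100.9842 × 102.1344) = 101.5577

101.56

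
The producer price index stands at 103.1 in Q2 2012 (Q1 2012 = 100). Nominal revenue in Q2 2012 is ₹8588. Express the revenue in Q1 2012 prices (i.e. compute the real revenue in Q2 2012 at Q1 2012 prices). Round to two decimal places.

Real = Nominal ÷ (Index/100) = 8588 ÷ (103.1/100)
     = 8588 ÷ 1.031 = 8329.7769

8329.78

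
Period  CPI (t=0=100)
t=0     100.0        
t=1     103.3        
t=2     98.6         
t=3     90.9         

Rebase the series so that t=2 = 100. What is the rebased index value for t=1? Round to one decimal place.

Rebased(t=1) = 103.3 / 98.6 × 100 = 104.7667

104.8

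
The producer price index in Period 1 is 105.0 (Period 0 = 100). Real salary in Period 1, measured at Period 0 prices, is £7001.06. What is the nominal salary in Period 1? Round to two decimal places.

Nominal = Real × (Index/100) = 7001.06 × (105.0/100)
        = 7001.06 × 1.050 = 7351.1130

7351.11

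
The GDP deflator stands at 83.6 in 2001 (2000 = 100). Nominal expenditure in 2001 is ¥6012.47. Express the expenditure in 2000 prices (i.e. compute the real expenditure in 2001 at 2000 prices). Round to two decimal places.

7191.95

Real = Nominal ÷ (Index/100) = 6012.47 ÷ (83.6/100)
     = 6012.47 ÷ 0.836 = 7191.9498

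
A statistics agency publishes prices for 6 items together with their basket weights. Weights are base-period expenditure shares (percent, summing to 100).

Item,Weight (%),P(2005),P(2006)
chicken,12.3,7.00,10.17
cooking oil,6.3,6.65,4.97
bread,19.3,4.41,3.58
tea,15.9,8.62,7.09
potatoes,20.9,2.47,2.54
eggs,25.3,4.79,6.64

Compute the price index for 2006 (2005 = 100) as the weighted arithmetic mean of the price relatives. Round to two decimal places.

chicken: 12.3 × (10.17/7.00) = 12.3 × 1.452857 = 17.8701
cooking oil: 6.3 × (4.97/6.65) = 6.3 × 0.747368 = 4.7084
bread: 19.3 × (3.58/4.41) = 19.3 × 0.811791 = 15.6676
tea: 15.9 × (7.09/8.62) = 15.9 × 0.822506 = 13.0778
potatoes: 20.9 × (2.54/2.47) = 20.9 × 1.028340 = 21.4923
eggs: 25.3 × (6.64/4.79) = 25.3 × 1.386221 = 35.0714
Index = Σ wᵢ·(p₁ᵢ/p₀ᵢ) = 17.8701 + 4.7084 + 15.6676 + 13.0778 + 21.4923 + 35.0714 = 107.8877

107.89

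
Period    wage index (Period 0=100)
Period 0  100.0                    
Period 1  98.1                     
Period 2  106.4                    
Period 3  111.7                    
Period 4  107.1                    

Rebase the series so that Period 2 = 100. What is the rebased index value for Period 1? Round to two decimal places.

92.20

Rebased(Period 1) = 98.1 / 106.4 × 100 = 92.1992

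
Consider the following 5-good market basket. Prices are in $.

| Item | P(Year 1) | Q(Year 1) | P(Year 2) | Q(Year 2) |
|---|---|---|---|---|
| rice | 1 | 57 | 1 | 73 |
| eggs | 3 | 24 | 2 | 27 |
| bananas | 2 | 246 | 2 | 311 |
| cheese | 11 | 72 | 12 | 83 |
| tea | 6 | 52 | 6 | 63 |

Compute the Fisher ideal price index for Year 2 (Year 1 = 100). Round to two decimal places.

102.75

Laspeyres component (base-period weights):
ΣP(Year 2)Q(Year 1) = 1×57 + 2×24 + 2×246 + 12×72 + 6×52 = 57 + 48 + 492 + 864 + 312 = 1773
ΣP(Year 1)Q(Year 1) = 1×57 + 3×24 + 2×246 + 11×72 + 6×52 = 57 + 72 + 492 + 792 + 312 = 1725
L = 1773 / 1725 × 100 = 102.7826
Paasche component (current-period weights):
ΣP(Year 2)Q(Year 2) = 1×73 + 2×27 + 2×311 + 12×83 + 6×63 = 73 + 54 + 622 + 996 + 378 = 2123
ΣP(Year 1)Q(Year 2) = 1×73 + 3×27 + 2×311 + 11×83 + 6×63 = 73 + 81 + 622 + 913 + 378 = 2067
P = 2123 / 2067 × 100 = 102.7092
Fisher = √(L × P) = √(102.7826 × 102.7092) = 102.7459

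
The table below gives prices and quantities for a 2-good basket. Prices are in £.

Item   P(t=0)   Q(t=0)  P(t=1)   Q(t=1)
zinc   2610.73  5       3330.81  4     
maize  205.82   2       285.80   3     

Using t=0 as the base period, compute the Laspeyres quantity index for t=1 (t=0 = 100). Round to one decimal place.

Laspeyres quantity index uses base-period prices as weights.
ΣP(t=0)·Q(t=1) = 2610.73×4 + 205.82×3 = 10442.92 + 617.46 = 11060.38
ΣP(t=0)·Q(t=0) = 2610.73×5 + 205.82×2 = 13053.65 + 411.64 = 13465.29
Index = 11060.38 / 13465.29 × 100 = 82.1399

82.1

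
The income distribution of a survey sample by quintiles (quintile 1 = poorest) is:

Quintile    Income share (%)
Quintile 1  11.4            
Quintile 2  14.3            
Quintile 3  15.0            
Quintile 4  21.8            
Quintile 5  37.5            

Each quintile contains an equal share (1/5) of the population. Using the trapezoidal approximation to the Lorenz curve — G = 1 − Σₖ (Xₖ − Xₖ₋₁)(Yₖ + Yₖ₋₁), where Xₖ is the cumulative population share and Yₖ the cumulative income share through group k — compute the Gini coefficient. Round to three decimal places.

Cumulative income shares Yₖ: 0.1140, 0.2570, 0.4070, 0.6250, 1.0000
Σ (Xₖ−Xₖ₋₁)(Yₖ+Yₖ₋₁) = (1/5)(0.1140+0.0000) + (1/5)(0.2570+0.1140) + (1/5)(0.4070+0.2570) + (1/5)(0.6250+0.4070) + (1/5)(1.0000+0.6250)
  = 0.0228 + 0.0742 + 0.1328 + 0.2064 + 0.3250 = 0.7612
G = 1 − 0.7612 = 0.2388

0.239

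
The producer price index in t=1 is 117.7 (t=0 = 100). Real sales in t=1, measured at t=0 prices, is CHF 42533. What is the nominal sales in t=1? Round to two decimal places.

50061.34

Nominal = Real × (Index/100) = 42533 × (117.7/100)
        = 42533 × 1.177 = 50061.3410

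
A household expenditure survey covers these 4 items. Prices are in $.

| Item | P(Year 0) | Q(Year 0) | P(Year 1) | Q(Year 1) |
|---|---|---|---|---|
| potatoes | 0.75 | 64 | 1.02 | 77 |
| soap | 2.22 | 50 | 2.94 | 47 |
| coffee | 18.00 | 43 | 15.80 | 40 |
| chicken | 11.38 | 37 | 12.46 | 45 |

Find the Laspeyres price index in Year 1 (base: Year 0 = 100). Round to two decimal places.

Laspeyres price index uses base-period quantities as weights.
ΣP(Year 1)·Q(Year 0) = 1.02×64 + 2.94×50 + 15.80×43 + 12.46×37 = 65.28 + 147 + 679.4 + 461.02 = 1352.7
ΣP(Year 0)·Q(Year 0) = 0.75×64 + 2.22×50 + 18.00×43 + 11.38×37 = 48 + 111 + 774 + 421.06 = 1354.06
Index = 1352.7 / 1354.06 × 100 = 99.8996

99.90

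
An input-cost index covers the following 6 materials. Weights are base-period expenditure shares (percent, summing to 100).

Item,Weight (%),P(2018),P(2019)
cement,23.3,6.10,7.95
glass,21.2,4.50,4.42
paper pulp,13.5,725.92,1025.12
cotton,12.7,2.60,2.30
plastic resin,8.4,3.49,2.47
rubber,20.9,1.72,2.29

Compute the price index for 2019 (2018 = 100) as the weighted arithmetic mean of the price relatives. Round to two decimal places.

115.26

cement: 23.3 × (7.95/6.10) = 23.3 × 1.303279 = 30.3664
glass: 21.2 × (4.42/4.50) = 21.2 × 0.982222 = 20.8231
paper pulp: 13.5 × (1025.12/725.92) = 13.5 × 1.412167 = 19.0642
cotton: 12.7 × (2.30/2.60) = 12.7 × 0.884615 = 11.2346
plastic resin: 8.4 × (2.47/3.49) = 8.4 × 0.707736 = 5.9450
rubber: 20.9 × (2.29/1.72) = 20.9 × 1.331395 = 27.8262
Index = Σ wᵢ·(p₁ᵢ/p₀ᵢ) = 30.3664 + 20.8231 + 19.0642 + 11.2346 + 5.9450 + 27.8262 = 115.2595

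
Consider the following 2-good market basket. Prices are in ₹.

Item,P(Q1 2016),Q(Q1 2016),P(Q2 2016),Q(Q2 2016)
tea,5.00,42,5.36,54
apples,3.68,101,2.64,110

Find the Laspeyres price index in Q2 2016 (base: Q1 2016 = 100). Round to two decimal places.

84.54

Laspeyres price index uses base-period quantities as weights.
ΣP(Q2 2016)·Q(Q1 2016) = 5.36×42 + 2.64×101 = 225.12 + 266.64 = 491.76
ΣP(Q1 2016)·Q(Q1 2016) = 5.00×42 + 3.68×101 = 210 + 371.68 = 581.68
Index = 491.76 / 581.68 × 100 = 84.5413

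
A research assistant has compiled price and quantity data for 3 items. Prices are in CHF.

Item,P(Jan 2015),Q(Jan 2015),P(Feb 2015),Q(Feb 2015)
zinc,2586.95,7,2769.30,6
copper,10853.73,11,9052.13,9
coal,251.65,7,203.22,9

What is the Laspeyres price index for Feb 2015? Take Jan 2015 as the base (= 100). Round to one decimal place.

Laspeyres price index uses base-period quantities as weights.
ΣP(Feb 2015)·Q(Jan 2015) = 2769.30×7 + 9052.13×11 + 203.22×7 = 19385.1 + 99573.43 + 1422.54 = 120381.07
ΣP(Jan 2015)·Q(Jan 2015) = 2586.95×7 + 10853.73×11 + 251.65×7 = 18108.65 + 119391.03 + 1761.55 = 139261.23
Index = 120381.07 / 139261.23 × 100 = 86.4426

86.4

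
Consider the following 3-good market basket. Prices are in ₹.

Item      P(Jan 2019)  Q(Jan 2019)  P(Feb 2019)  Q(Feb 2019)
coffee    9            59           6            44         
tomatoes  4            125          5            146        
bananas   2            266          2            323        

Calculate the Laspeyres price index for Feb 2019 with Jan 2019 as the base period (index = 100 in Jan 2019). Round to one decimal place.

Laspeyres price index uses base-period quantities as weights.
ΣP(Feb 2019)·Q(Jan 2019) = 6×59 + 5×125 + 2×266 = 354 + 625 + 532 = 1511
ΣP(Jan 2019)·Q(Jan 2019) = 9×59 + 4×125 + 2×266 = 531 + 500 + 532 = 1563
Index = 1511 / 1563 × 100 = 96.6731

96.7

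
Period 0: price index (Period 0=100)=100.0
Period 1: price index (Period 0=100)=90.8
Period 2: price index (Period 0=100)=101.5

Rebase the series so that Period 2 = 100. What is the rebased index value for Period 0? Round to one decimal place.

98.5

Rebased(Period 0) = 100.0 / 101.5 × 100 = 98.5222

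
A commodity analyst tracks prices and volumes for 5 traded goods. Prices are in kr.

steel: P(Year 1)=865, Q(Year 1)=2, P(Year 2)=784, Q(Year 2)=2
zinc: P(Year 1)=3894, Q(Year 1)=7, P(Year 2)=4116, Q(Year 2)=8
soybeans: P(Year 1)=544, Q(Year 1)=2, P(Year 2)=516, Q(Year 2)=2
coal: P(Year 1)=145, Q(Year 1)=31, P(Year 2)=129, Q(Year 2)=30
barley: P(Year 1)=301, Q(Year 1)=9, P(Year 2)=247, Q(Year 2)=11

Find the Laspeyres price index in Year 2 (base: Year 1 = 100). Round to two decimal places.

Laspeyres price index uses base-period quantities as weights.
ΣP(Year 2)·Q(Year 1) = 784×2 + 4116×7 + 516×2 + 129×31 + 247×9 = 1568 + 28812 + 1032 + 3999 + 2223 = 37634
ΣP(Year 1)·Q(Year 1) = 865×2 + 3894×7 + 544×2 + 145×31 + 301×9 = 1730 + 27258 + 1088 + 4495 + 2709 = 37280
Index = 37634 / 37280 × 100 = 100.9496

100.95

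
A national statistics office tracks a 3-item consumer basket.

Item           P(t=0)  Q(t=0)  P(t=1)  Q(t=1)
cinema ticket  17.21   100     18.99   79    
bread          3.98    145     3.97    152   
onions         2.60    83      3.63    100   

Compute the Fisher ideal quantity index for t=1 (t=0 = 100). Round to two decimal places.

Laspeyres component (base-period weights):
ΣP(t=0)Q(t=1) = 17.21×79 + 3.98×152 + 2.60×100 = 1359.59 + 604.96 + 260 = 2224.55
ΣP(t=0)Q(t=0) = 17.21×100 + 3.98×145 + 2.60×83 = 1721 + 577.1 + 215.8 = 2513.9
L = 2224.55 / 2513.9 × 100 = 88.4900
Paasche component (current-period weights):
ΣP(t=1)Q(t=1) = 18.99×79 + 3.97×152 + 3.63×100 = 1500.21 + 603.44 + 363 = 2466.65
ΣP(t=1)Q(t=0) = 18.99×100 + 3.97×145 + 3.63×83 = 1899 + 575.65 + 301.29 = 2775.94
P = 2466.65 / 2775.94 × 100 = 88.8582
Fisher = √(L × P) = √(88.4900 × 88.8582) = 88.6739

88.67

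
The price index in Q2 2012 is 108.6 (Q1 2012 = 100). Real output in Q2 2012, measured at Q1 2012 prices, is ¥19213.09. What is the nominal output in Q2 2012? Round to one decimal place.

20865.4

Nominal = Real × (Index/100) = 19213.09 × (108.6/100)
        = 19213.09 × 1.086 = 20865.4157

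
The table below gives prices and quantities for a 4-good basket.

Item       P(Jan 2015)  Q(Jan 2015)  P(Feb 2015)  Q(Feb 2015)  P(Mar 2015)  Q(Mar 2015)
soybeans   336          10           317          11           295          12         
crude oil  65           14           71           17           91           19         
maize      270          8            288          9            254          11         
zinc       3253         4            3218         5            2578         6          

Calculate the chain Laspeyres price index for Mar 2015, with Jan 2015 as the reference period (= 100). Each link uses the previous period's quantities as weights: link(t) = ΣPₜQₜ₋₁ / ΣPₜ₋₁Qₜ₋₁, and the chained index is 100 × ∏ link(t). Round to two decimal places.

84.97

Link Jan 2015→Feb 2015:
ΣP(Feb 2015)Q(Jan 2015) = 317×10 + 71×14 + 288×8 + 3218×4 = 3170 + 994 + 2304 + 12872 = 19340
ΣP(Jan 2015)Q(Jan 2015) = 336×10 + 65×14 + 270×8 + 3253×4 = 3360 + 910 + 2160 + 13012 = 19442
link = 19340/19442 = 0.994754
Link Feb 2015→Mar 2015:
ΣP(Mar 2015)Q(Feb 2015) = 295×11 + 91×17 + 254×9 + 2578×5 = 3245 + 1547 + 2286 + 12890 = 19968
ΣP(Feb 2015)Q(Feb 2015) = 317×11 + 71×17 + 288×9 + 3218×5 = 3487 + 1207 + 2592 + 16090 = 23376
link = 19968/23376 = 0.854209
Chained index = 100 × 0.994754 × 0.854209 = 84.9728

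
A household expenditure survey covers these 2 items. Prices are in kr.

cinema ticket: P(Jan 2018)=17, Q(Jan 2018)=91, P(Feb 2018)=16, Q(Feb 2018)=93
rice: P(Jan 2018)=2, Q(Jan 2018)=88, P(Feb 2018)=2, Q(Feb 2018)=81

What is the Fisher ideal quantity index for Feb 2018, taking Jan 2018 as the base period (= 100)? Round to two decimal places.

101.13

Laspeyres component (base-period weights):
ΣP(Jan 2018)Q(Feb 2018) = 17×93 + 2×81 = 1581 + 162 = 1743
ΣP(Jan 2018)Q(Jan 2018) = 17×91 + 2×88 = 1547 + 176 = 1723
L = 1743 / 1723 × 100 = 101.1608
Paasche component (current-period weights):
ΣP(Feb 2018)Q(Feb 2018) = 16×93 + 2×81 = 1488 + 162 = 1650
ΣP(Feb 2018)Q(Jan 2018) = 16×91 + 2×88 = 1456 + 176 = 1632
P = 1650 / 1632 × 100 = 101.1029
Fisher = √(L × P) = √(101.1608 × 101.1029) = 101.1318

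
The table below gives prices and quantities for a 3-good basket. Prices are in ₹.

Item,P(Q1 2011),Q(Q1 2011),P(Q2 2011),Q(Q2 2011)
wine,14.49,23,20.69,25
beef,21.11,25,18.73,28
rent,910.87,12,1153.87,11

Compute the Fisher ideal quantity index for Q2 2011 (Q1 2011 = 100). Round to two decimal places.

Laspeyres component (base-period weights):
ΣP(Q1 2011)Q(Q2 2011) = 14.49×25 + 21.11×28 + 910.87×11 = 362.25 + 591.08 + 10019.57 = 10972.9
ΣP(Q1 2011)Q(Q1 2011) = 14.49×23 + 21.11×25 + 910.87×12 = 333.27 + 527.75 + 10930.44 = 11791.46
L = 10972.9 / 11791.46 × 100 = 93.0580
Paasche component (current-period weights):
ΣP(Q2 2011)Q(Q2 2011) = 20.69×25 + 18.73×28 + 1153.87×11 = 517.25 + 524.44 + 12692.57 = 13734.26
ΣP(Q2 2011)Q(Q1 2011) = 20.69×23 + 18.73×25 + 1153.87×12 = 475.87 + 468.25 + 13846.44 = 14790.56
P = 13734.26 / 14790.56 × 100 = 92.8583
Fisher = √(L × P) = √(93.0580 × 92.8583) = 92.9581

92.96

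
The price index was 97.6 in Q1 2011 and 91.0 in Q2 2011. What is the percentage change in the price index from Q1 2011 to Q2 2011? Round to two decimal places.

Change = (91.0 − 97.6) / 97.6 × 100
       = -6.6 / 97.6 × 100 = -6.7623%

-6.76%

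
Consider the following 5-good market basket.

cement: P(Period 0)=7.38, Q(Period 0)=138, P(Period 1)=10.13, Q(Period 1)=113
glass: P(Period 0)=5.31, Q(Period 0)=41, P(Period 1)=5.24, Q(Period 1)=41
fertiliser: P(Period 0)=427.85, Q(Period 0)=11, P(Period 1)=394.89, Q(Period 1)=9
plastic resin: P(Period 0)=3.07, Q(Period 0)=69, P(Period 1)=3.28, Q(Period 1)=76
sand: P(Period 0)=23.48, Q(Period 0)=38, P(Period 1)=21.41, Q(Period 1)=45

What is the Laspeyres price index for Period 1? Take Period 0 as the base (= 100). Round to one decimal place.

Laspeyres price index uses base-period quantities as weights.
ΣP(Period 1)·Q(Period 0) = 10.13×138 + 5.24×41 + 394.89×11 + 3.28×69 + 21.41×38 = 1397.94 + 214.84 + 4343.79 + 226.32 + 813.58 = 6996.47
ΣP(Period 0)·Q(Period 0) = 7.38×138 + 5.31×41 + 427.85×11 + 3.07×69 + 23.48×38 = 1018.44 + 217.71 + 4706.35 + 211.83 + 892.24 = 7046.57
Index = 6996.47 / 7046.57 × 100 = 99.2890

99.3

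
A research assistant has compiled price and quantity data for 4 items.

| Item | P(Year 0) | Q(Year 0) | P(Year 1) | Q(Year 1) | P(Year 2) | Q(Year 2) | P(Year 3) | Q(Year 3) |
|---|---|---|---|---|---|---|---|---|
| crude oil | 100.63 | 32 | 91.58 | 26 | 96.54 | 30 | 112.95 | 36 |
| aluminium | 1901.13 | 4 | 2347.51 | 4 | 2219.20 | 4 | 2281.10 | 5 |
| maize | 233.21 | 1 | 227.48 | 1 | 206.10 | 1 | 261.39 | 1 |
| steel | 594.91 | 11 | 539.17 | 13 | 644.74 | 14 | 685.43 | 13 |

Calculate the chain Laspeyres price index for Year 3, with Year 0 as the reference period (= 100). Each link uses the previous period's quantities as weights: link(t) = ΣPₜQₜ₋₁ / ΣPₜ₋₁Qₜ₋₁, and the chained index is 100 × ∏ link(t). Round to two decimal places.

Link Year 0→Year 1:
ΣP(Year 1)Q(Year 0) = 91.58×32 + 2347.51×4 + 227.48×1 + 539.17×11 = 2930.56 + 9390.04 + 227.48 + 5930.87 = 18478.95
ΣP(Year 0)Q(Year 0) = 100.63×32 + 1901.13×4 + 233.21×1 + 594.91×11 = 3220.16 + 7604.52 + 233.21 + 6544.01 = 17601.9
link = 18478.95/17601.9 = 1.049827
Link Year 1→Year 2:
ΣP(Year 2)Q(Year 1) = 96.54×26 + 2219.20×4 + 206.10×1 + 644.74×13 = 2510.04 + 8876.8 + 206.1 + 8381.62 = 19974.56
ΣP(Year 1)Q(Year 1) = 91.58×26 + 2347.51×4 + 227.48×1 + 539.17×13 = 2381.08 + 9390.04 + 227.48 + 7009.21 = 19007.81
link = 19974.56/19007.81 = 1.050861
Link Year 2→Year 3:
ΣP(Year 3)Q(Year 2) = 112.95×30 + 2281.10×4 + 261.39×1 + 685.43×14 = 3388.5 + 9124.4 + 261.39 + 9596.02 = 22370.31
ΣP(Year 2)Q(Year 2) = 96.54×30 + 2219.20×4 + 206.10×1 + 644.74×14 = 2896.2 + 8876.8 + 206.1 + 9026.36 = 21005.46
link = 22370.31/21005.46 = 1.064976
Chained index = 100 × 1.049827 × 1.050861 × 1.064976 = 117.4905

117.49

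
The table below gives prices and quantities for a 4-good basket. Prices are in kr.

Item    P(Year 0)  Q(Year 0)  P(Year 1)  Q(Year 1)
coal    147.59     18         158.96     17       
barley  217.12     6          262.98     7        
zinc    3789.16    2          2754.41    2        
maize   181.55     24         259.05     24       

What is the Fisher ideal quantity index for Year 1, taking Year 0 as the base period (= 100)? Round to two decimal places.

100.54

Laspeyres component (base-period weights):
ΣP(Year 0)Q(Year 1) = 147.59×17 + 217.12×7 + 3789.16×2 + 181.55×24 = 2509.03 + 1519.84 + 7578.32 + 4357.2 = 15964.39
ΣP(Year 0)Q(Year 0) = 147.59×18 + 217.12×6 + 3789.16×2 + 181.55×24 = 2656.62 + 1302.72 + 7578.32 + 4357.2 = 15894.86
L = 15964.39 / 15894.86 × 100 = 100.4374
Paasche component (current-period weights):
ΣP(Year 1)Q(Year 1) = 158.96×17 + 262.98×7 + 2754.41×2 + 259.05×24 = 2702.32 + 1840.86 + 5508.82 + 6217.2 = 16269.2
ΣP(Year 1)Q(Year 0) = 158.96×18 + 262.98×6 + 2754.41×2 + 259.05×24 = 2861.28 + 1577.88 + 5508.82 + 6217.2 = 16165.18
P = 16269.2 / 16165.18 × 100 = 100.6435
Fisher = √(L × P) = √(100.4374 × 100.6435) = 100.5404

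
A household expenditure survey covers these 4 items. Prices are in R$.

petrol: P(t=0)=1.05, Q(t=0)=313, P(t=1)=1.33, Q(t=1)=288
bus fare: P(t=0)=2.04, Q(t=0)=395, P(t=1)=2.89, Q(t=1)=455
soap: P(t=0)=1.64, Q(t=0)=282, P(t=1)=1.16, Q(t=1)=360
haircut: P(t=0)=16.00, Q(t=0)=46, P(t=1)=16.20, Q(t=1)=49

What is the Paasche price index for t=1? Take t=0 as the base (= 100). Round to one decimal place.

Paasche price index uses current-period quantities as weights.
ΣP(t=1)·Q(t=1) = 1.33×288 + 2.89×455 + 1.16×360 + 16.20×49 = 383.04 + 1314.95 + 417.6 + 793.8 = 2909.39
ΣP(t=0)·Q(t=1) = 1.05×288 + 2.04×455 + 1.64×360 + 16.00×49 = 302.4 + 928.2 + 590.4 + 784 = 2605
Index = 2909.39 / 2605 × 100 = 111.6848

111.7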